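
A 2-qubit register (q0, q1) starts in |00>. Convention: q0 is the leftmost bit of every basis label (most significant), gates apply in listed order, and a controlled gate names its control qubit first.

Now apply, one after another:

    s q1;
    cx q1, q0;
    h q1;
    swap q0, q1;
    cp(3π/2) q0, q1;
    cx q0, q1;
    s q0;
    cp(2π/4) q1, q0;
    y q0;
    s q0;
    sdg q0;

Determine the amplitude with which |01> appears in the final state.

The final state's coefficient on |01> equals sqrt(2)*I/2.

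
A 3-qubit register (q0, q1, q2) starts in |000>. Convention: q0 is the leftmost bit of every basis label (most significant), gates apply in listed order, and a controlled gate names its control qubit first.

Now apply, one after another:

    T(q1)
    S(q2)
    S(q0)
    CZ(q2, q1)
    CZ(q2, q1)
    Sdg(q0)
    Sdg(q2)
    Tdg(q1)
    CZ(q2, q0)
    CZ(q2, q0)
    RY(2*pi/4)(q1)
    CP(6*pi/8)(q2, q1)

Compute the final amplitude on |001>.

The amplitude on |001> is 0. Key observation: steps 1-8 multiply out to the identity, so the circuit reduces to the remaining gates.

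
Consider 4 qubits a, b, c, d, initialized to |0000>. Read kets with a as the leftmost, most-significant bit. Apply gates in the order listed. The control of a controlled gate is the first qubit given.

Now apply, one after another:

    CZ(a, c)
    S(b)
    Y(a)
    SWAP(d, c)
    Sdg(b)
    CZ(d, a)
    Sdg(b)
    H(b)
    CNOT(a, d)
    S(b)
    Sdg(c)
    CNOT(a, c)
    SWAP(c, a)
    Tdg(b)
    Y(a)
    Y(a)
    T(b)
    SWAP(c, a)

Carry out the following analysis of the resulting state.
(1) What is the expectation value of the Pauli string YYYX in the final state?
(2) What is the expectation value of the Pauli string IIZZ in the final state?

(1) The expectation value of YYYX is 0.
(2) The expectation value of IIZZ is 1.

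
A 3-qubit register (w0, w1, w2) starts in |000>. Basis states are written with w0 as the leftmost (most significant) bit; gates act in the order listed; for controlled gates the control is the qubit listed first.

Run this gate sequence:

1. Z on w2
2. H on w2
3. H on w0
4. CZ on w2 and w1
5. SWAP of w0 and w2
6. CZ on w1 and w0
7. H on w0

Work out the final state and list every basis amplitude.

The resulting statevector has amplitude sqrt(2)/2 on |000>, sqrt(2)/2 on |001>, and 0 on every other basis state.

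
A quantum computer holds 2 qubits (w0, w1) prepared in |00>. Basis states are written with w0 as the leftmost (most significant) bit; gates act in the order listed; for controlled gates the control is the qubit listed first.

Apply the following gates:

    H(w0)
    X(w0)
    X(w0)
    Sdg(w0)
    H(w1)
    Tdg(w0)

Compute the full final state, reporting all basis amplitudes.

After the circuit, the state carries amplitude 1/2 on |00>, 1/2 on |01>, -exp(I*pi/4)/2 on |10>, -exp(I*pi/4)/2 on |11>. Key observation: gates 2-3 undo each other exactly, leaving only the rest of the circuit to track.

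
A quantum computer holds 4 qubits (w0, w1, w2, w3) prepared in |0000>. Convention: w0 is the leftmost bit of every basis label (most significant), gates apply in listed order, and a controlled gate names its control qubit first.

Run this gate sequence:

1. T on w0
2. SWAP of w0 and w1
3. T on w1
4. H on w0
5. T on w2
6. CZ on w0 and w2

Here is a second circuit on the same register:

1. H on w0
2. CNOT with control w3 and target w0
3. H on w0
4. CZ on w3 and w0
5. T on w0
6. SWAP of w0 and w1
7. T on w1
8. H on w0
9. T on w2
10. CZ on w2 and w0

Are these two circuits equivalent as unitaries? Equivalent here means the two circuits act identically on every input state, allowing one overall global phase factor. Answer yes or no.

Yes: on every input state the two circuits agree up to one overall phase factor.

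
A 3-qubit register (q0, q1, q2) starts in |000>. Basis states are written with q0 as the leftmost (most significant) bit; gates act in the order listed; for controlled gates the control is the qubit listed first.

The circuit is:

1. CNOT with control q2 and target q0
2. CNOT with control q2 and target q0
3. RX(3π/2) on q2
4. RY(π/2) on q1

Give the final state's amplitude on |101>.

The amplitude on |101> is 0. Key observation: gates 1-2 undo each other exactly, leaving only the rest of the circuit to track.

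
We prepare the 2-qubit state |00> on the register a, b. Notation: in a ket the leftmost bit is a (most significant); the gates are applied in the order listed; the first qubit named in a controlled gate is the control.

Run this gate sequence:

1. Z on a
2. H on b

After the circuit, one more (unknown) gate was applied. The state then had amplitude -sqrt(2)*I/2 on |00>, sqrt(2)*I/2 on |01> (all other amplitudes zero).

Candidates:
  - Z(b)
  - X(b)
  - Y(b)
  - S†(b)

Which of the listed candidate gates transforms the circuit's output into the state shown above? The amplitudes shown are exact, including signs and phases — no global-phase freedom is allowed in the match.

It was Y(b) that produced the state shown.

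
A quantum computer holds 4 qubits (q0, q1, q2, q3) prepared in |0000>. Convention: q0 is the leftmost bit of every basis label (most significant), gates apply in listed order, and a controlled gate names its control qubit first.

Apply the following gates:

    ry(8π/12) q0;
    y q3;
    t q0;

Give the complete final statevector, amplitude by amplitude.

The resulting statevector has amplitude I/2 on |0001>, sqrt(3)*exp(3*I*pi/4)/2 on |1001>, and 0 on every other basis state.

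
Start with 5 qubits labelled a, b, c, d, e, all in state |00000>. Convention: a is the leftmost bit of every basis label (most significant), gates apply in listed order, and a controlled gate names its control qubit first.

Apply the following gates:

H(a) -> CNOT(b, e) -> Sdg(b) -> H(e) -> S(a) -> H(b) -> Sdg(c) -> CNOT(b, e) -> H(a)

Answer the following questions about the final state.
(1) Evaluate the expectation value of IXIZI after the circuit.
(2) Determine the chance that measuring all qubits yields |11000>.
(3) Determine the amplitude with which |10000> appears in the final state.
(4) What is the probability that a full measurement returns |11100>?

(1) The expectation value of IXIZI is 1.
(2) The probability of measuring |11000> is 1/8.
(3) The amplitude on |10000> is 1/4 - I/4.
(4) The probability of measuring |11100> is 0.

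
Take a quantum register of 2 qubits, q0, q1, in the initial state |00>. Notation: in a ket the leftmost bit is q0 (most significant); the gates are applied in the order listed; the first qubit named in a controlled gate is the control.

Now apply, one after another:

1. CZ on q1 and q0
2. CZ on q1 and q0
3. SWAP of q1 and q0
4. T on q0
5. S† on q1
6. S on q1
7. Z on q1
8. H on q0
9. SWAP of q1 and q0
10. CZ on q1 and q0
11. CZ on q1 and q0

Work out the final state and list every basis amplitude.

The final amplitudes are sqrt(2)/2 on |00>, sqrt(2)/2 on |01>, 0 on |10>, 0 on |11>.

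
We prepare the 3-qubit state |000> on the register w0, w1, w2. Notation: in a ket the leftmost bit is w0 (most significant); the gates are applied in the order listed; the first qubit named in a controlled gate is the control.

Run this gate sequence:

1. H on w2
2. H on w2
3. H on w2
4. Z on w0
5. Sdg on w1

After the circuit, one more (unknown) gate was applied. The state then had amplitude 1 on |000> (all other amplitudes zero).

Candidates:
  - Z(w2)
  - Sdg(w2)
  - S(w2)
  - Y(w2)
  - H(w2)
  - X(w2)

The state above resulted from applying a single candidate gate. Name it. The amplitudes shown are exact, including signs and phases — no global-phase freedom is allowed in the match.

It was H(w2) that produced the state shown. Key observation: the block from step 2 through step 3 cancels to the identity and can be dropped.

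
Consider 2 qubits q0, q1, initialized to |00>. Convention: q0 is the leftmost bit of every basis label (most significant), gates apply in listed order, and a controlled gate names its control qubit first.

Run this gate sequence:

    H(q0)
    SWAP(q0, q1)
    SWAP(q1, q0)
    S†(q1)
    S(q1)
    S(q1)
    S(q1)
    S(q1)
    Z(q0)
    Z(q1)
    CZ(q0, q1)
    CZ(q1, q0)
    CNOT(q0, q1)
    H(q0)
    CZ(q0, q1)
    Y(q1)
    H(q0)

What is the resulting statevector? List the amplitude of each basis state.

After the circuit, the state carries amplitude sqrt(2)*I/2 on |00>, sqrt(2)*I/2 on |01>, 0 on |10>, 0 on |11>. Key observation: gates 5-8 undo each other exactly, leaving only the rest of the circuit to track.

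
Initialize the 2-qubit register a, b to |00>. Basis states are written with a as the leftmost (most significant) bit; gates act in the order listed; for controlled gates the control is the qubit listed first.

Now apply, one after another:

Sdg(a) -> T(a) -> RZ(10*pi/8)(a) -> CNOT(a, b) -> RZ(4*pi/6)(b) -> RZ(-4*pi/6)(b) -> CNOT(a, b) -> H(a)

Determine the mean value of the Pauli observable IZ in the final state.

The expectation value of IZ is 1. Key observation: gates 4-7 undo each other exactly, leaving only the rest of the circuit to track.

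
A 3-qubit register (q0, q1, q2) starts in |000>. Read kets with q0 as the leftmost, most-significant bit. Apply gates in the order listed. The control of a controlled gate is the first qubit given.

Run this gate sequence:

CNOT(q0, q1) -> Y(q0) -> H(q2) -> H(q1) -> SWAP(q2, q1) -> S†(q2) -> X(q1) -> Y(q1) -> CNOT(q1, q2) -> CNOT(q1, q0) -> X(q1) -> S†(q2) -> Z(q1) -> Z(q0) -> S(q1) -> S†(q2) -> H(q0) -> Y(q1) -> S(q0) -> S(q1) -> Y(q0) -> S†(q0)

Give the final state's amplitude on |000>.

The final state's coefficient on |000> equals -sqrt(2)/4.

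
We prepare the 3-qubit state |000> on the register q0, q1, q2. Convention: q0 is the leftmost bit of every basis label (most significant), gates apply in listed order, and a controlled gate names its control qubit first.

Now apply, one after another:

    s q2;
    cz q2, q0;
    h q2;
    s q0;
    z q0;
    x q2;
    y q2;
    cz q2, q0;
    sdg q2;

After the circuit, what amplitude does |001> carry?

The amplitude on |001> is sqrt(2)/2.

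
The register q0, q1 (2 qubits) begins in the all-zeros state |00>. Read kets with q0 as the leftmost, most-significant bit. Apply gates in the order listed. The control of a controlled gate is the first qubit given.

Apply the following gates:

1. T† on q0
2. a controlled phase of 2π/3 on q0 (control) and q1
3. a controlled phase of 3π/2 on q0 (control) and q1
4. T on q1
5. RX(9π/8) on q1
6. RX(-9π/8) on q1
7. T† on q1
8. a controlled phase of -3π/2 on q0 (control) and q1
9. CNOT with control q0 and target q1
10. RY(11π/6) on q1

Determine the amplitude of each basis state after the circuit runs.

The final amplitudes are -sqrt(6)/4 - sqrt(2)/4 on |00>, -sqrt(2)/4 + sqrt(6)/4 on |01>, 0 on |10>, 0 on |11>.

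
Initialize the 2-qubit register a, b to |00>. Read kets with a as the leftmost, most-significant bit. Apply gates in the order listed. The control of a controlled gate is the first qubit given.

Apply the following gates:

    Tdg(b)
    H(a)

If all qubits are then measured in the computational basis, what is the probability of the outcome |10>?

The probability of measuring |10> is 1/2.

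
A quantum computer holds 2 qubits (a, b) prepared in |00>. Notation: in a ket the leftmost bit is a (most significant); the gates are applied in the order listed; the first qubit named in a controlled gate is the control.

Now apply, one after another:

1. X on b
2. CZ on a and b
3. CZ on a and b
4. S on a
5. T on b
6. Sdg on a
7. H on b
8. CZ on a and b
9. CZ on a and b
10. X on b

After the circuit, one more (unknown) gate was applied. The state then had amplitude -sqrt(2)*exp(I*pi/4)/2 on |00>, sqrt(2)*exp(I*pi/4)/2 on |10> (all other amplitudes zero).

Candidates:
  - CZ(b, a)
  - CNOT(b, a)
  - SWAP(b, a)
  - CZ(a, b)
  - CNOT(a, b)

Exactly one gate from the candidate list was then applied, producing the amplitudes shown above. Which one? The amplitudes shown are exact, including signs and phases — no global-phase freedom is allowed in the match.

It was SWAP(b, a) that produced the state shown.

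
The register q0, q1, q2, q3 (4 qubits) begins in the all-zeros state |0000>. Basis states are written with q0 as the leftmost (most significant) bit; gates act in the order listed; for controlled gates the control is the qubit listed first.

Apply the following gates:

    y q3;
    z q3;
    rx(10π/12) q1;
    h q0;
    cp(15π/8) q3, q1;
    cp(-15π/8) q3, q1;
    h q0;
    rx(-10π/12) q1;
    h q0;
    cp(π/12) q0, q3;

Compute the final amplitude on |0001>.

The final state's coefficient on |0001> equals -sqrt(2)*I/2.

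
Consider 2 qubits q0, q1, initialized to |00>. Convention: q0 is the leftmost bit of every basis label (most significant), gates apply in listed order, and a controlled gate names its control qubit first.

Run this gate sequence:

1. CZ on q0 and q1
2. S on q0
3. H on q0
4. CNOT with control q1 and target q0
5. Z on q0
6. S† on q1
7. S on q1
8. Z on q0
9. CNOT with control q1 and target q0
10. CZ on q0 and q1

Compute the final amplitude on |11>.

|11> carries amplitude 0 in the final state. Key observation: gates 4-9 undo each other exactly, leaving only the rest of the circuit to track.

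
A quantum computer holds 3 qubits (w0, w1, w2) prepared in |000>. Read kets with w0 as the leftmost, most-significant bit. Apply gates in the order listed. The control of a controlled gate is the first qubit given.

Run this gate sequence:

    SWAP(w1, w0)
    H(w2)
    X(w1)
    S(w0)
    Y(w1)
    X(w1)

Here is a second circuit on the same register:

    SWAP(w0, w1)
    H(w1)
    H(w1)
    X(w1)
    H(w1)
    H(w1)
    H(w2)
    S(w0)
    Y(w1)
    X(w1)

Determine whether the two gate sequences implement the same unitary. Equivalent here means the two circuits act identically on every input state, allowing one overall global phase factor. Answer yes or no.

Yes, they are equivalent — the unitaries differ by at most a global phase.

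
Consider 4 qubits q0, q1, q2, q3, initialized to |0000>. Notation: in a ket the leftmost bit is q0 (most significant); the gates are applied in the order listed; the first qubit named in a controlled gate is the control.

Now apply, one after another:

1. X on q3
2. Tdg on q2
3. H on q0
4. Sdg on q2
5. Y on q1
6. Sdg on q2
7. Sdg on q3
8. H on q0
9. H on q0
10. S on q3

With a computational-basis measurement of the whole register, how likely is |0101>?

A full measurement returns |0101> with probability 1/2. Key observation: the block from step 7 through step 10 cancels to the identity and can be dropped.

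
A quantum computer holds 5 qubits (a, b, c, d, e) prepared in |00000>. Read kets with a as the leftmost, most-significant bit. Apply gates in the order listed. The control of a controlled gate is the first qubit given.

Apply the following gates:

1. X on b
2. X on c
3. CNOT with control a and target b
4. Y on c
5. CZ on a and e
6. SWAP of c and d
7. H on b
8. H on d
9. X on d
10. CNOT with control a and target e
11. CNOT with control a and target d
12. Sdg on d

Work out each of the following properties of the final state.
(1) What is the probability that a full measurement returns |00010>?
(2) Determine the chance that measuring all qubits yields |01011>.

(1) Outcome |00010> occurs with probability 1/4.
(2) The probability of measuring |01011> is 0.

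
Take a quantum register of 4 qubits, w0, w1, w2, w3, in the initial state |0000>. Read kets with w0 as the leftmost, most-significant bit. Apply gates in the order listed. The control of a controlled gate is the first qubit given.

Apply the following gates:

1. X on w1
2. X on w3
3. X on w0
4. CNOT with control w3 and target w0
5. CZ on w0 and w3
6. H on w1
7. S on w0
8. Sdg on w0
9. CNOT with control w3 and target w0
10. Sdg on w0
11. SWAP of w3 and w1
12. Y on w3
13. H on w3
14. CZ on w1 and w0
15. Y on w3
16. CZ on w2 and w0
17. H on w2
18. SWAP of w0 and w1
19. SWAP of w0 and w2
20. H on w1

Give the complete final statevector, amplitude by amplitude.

The final amplitudes are -I/2 on |0011>, I/2 on |0111>, -I/2 on |1011>, I/2 on |1111>, and 0 on every other basis state.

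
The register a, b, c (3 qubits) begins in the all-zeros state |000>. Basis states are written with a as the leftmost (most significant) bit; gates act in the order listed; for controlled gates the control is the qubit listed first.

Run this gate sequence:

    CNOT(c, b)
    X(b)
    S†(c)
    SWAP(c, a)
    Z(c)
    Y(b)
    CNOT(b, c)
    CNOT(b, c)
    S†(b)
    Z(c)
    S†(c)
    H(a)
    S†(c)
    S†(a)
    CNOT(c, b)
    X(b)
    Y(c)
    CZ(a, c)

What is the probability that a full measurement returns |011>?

The probability of measuring |011> is 1/2.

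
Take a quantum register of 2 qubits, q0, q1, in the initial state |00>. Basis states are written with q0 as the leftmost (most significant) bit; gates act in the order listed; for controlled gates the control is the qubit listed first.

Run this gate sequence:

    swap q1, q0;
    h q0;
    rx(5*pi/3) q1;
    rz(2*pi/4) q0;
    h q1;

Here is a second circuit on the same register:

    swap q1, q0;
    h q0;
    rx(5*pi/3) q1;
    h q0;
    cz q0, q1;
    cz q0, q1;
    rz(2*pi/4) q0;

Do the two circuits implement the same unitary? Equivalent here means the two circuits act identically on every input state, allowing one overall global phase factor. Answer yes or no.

No: there is an input state on which the two circuits produce genuinely different outputs (not merely differing by a phase).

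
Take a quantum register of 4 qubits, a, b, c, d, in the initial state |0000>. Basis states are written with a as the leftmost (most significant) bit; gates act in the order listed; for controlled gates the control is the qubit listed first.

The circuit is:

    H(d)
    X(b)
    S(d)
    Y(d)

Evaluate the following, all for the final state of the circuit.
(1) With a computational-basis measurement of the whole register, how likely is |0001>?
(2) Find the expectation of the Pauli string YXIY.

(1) A full measurement returns |0001> with probability 0.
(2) In the final state, YXIY has expectation 0.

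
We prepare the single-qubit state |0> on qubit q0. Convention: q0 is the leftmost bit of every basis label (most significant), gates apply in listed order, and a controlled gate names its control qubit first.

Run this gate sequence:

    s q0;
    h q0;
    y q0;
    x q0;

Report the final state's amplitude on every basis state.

The final amplitudes are sqrt(2)*I/2 on |0>, -sqrt(2)*I/2 on |1>.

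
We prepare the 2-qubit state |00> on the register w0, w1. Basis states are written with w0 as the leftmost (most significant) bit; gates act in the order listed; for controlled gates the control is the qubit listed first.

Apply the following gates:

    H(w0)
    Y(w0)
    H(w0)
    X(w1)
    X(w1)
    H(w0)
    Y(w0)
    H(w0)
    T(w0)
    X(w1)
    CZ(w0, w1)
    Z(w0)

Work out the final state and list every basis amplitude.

The resulting statevector has amplitude 1 on |01>, and 0 on every other basis state.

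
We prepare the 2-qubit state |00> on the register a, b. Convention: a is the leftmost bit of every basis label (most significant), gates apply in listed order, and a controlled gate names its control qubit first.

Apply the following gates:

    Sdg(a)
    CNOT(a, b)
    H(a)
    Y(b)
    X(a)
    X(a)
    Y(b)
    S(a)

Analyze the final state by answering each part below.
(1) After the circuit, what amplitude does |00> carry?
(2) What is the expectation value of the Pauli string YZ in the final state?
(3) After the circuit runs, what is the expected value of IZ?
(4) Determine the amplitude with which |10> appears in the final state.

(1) The final state's coefficient on |00> equals sqrt(2)/2. Key observation: steps 4-7 multiply out to the identity, so the circuit reduces to the remaining gates.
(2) The expectation value of YZ is 1.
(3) In the final state, IZ has expectation 1.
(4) |10> carries amplitude sqrt(2)*I/2 in the final state.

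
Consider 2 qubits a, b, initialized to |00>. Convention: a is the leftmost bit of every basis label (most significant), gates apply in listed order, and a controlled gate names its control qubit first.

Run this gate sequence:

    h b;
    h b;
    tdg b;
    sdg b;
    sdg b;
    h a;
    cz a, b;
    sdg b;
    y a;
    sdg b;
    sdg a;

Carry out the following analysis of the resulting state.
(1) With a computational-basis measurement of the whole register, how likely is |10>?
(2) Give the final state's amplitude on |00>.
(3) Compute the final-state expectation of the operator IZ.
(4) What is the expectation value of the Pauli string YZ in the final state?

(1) A full measurement returns |10> with probability 1/2. Key observation: gates 1-2 undo each other exactly, leaving only the rest of the circuit to track.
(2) The final state's coefficient on |00> equals -sqrt(2)*I/2.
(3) In the final state, IZ has expectation 1.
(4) The expectation value of YZ is 1.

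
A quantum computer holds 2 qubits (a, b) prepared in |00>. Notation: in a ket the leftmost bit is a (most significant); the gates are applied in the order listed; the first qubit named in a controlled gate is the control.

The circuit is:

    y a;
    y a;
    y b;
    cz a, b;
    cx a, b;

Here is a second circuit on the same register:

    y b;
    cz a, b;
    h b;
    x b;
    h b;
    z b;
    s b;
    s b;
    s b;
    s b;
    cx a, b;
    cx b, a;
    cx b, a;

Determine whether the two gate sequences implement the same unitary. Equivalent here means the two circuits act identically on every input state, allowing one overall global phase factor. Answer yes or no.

Yes — the two circuits implement the same unitary up to a global phase.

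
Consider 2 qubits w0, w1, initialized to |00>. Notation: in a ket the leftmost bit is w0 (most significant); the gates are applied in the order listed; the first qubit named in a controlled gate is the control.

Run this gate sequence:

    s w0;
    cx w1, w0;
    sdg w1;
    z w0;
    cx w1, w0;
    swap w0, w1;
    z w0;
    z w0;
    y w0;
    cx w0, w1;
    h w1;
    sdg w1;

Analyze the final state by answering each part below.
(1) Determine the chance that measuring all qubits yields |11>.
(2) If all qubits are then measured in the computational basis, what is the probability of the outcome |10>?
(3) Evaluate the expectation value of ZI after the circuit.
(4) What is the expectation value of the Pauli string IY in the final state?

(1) A full measurement returns |11> with probability 1/2.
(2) Outcome |10> occurs with probability 1/2.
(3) In the final state, ZI has expectation -1.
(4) The observable IY averages to 1.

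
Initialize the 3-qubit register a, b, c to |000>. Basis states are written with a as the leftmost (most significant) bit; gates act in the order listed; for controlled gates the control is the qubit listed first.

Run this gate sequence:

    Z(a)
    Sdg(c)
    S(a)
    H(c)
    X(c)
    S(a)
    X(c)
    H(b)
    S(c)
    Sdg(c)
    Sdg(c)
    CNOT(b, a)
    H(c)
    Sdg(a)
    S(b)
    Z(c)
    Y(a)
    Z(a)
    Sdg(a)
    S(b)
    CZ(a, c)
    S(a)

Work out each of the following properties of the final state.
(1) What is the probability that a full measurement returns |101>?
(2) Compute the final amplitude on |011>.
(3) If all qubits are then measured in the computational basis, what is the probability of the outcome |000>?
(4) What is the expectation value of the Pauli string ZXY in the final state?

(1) A full measurement returns |101> with probability 1/4.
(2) The final state's coefficient on |011> equals sqrt(2)*(-1 - I)/4.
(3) The probability of measuring |000> is 0.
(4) In the final state, ZXY has expectation 0.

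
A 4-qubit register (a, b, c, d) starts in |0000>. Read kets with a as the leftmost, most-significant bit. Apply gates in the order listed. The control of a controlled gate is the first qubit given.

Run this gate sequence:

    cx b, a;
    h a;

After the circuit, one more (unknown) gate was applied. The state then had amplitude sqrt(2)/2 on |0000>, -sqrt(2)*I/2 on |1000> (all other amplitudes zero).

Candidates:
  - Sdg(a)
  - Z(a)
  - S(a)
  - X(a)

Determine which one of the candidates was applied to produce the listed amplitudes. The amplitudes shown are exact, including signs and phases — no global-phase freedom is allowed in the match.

The unique candidate consistent with the amplitudes is Sdg(a).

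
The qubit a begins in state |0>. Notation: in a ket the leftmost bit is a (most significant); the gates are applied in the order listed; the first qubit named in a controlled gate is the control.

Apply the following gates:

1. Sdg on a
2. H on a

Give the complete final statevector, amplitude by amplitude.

The resulting statevector has amplitude sqrt(2)/2 on |0>, sqrt(2)/2 on |1>.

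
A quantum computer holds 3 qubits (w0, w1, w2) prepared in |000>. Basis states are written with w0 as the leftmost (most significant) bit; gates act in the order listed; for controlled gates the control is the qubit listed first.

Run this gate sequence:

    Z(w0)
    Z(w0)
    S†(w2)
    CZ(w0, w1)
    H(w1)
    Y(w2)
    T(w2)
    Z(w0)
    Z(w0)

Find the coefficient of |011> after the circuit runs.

The final state's coefficient on |011> equals sqrt(2)*exp(3*I*pi/4)/2.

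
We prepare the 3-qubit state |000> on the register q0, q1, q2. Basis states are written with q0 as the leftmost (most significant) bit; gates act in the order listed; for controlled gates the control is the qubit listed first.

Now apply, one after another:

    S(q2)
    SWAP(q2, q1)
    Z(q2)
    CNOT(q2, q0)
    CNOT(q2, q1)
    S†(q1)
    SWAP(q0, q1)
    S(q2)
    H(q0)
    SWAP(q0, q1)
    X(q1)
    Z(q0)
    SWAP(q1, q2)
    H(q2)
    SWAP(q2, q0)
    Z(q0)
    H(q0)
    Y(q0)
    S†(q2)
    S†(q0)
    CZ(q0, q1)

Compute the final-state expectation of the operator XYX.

The observable XYX averages to 0.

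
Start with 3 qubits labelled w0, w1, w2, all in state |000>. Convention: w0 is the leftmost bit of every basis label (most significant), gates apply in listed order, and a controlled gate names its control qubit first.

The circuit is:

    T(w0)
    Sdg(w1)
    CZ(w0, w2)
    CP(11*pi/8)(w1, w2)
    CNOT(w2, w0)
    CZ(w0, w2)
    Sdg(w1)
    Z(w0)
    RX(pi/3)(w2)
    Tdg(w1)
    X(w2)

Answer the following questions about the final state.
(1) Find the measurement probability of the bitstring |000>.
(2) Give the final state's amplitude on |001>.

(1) Outcome |000> occurs with probability 1/4.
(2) |001> carries amplitude sqrt(3)/2 in the final state.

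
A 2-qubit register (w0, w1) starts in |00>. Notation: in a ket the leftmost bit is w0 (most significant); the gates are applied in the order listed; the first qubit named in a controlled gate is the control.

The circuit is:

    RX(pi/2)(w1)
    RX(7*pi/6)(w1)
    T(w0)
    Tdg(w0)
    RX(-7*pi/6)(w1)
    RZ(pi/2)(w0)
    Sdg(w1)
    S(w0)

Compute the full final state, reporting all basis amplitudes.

After the circuit, the state carries amplitude -sqrt(2)*exp(3*I*pi/4)/2 on |00>, sqrt(2)*exp(3*I*pi/4)/2 on |01>, 0 on |10>, 0 on |11>.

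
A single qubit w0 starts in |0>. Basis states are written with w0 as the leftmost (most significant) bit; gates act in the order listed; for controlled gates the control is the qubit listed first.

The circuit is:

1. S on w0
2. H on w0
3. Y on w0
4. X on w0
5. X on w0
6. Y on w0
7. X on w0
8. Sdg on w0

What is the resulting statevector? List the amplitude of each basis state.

The final amplitudes are sqrt(2)/2 on |0>, -sqrt(2)*I/2 on |1>. Key observation: the block from step 3 through step 6 cancels to the identity and can be dropped.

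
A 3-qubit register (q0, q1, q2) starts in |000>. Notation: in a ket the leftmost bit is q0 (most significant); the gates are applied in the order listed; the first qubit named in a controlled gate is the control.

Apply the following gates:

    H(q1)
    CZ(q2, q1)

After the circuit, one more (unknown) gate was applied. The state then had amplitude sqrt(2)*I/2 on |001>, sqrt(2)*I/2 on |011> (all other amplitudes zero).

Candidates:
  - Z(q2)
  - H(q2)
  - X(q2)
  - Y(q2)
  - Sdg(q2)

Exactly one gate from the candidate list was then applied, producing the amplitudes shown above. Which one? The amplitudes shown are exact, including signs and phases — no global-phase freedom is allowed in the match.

The unique candidate consistent with the amplitudes is Y(q2).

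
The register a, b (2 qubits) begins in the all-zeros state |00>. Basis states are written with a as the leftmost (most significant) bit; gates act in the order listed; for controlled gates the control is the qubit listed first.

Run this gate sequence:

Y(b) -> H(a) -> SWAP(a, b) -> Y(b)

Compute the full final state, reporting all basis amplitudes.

The resulting statevector has amplitude 0 on |00>, 0 on |01>, sqrt(2)/2 on |10>, -sqrt(2)/2 on |11>.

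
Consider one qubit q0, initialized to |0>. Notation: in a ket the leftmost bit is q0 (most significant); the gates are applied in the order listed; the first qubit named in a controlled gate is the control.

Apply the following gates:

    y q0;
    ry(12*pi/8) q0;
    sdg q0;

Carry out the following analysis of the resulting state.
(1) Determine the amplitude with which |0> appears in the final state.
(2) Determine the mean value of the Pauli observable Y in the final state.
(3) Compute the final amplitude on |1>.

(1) The final state's coefficient on |0> equals -sqrt(2)*I/2.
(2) The expectation value of Y is -1.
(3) The amplitude on |1> is -sqrt(2)/2.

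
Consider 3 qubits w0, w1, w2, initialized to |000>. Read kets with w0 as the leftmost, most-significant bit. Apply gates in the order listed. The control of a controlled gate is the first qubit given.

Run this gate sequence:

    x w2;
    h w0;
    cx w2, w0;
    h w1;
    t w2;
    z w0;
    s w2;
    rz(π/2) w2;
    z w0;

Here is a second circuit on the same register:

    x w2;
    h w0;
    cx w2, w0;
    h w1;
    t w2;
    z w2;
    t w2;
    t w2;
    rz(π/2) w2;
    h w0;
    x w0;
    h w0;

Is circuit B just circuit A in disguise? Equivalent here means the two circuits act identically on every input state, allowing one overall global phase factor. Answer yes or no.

No, they are not equivalent — no single phase factor reconciles the two unitaries.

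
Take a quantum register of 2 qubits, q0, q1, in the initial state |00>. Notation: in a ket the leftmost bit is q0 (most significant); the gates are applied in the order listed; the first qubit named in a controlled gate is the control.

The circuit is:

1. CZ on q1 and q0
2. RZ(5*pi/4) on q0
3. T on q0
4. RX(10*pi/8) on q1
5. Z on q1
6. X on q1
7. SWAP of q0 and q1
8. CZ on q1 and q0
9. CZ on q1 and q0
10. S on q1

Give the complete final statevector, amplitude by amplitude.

The resulting statevector has amplitude -sqrt(sqrt(2) + 2)*exp(7*I*pi/8)/2 on |00>, 0 on |01>, sqrt(2 - sqrt(2))*exp(3*I*pi/8)/2 on |10>, 0 on |11>.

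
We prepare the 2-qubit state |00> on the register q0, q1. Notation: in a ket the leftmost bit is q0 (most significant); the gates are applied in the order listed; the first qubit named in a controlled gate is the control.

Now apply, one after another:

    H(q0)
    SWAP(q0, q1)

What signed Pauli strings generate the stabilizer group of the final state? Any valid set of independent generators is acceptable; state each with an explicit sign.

The stabilizer group can be generated by +IX, +ZI, among other valid generating sets.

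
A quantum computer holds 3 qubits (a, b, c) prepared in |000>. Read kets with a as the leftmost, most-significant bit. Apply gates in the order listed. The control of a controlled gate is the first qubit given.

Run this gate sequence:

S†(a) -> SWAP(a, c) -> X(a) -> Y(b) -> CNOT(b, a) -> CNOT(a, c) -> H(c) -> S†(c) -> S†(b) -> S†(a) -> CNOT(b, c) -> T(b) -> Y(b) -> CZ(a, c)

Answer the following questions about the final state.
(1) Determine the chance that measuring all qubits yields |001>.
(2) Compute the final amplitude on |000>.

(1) Outcome |001> occurs with probability 1/2.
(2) The final state's coefficient on |000> equals -sqrt(2)*exp(I*pi/4)/2.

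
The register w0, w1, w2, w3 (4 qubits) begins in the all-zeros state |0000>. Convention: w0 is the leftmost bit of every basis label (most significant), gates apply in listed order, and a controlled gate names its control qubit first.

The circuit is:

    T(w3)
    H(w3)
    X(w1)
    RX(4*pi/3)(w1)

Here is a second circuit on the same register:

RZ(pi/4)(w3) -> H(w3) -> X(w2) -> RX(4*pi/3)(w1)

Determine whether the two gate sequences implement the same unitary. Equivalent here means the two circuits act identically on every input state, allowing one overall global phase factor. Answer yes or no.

No, they are not equivalent — no single phase factor reconciles the two unitaries.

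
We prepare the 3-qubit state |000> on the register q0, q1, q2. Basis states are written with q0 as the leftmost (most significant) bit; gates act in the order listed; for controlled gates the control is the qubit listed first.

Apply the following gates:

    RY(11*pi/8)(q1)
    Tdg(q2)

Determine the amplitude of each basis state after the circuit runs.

The final amplitudes are -cos(5*pi/16) on |000>, sin(5*pi/16) on |010>, and 0 on every other basis state.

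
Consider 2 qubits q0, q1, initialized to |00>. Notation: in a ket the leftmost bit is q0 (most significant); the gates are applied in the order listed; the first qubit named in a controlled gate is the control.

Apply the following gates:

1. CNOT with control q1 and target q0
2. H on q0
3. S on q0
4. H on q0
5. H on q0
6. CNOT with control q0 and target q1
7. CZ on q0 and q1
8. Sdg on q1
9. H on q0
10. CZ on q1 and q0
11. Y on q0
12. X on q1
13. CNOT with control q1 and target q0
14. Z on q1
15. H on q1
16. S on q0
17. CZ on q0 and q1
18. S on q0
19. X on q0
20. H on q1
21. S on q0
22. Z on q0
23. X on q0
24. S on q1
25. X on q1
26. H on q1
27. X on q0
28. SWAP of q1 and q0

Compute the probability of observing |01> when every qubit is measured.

A full measurement returns |01> with probability 1/4. Key observation: the block from step 4 through step 5 cancels to the identity and can be dropped.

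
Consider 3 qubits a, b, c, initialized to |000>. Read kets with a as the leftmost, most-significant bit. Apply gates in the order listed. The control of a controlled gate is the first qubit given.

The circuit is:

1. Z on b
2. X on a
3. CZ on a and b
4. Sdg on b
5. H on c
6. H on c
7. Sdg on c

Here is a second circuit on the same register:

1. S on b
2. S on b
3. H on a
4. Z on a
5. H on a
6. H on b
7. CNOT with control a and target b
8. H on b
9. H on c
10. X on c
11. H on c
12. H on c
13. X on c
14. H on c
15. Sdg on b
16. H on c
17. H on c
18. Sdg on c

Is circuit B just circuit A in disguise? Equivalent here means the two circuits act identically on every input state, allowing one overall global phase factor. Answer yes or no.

Yes, they are equivalent — the unitaries differ by at most a global phase.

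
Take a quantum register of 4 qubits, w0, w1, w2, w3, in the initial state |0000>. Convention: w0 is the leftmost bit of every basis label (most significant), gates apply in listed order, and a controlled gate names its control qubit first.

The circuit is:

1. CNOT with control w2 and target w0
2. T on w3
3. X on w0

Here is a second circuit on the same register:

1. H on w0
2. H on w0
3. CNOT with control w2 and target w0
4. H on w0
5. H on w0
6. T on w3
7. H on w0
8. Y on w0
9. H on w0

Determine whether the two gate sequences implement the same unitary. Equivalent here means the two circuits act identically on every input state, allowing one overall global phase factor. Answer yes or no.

No, they are not equivalent — no single phase factor reconciles the two unitaries.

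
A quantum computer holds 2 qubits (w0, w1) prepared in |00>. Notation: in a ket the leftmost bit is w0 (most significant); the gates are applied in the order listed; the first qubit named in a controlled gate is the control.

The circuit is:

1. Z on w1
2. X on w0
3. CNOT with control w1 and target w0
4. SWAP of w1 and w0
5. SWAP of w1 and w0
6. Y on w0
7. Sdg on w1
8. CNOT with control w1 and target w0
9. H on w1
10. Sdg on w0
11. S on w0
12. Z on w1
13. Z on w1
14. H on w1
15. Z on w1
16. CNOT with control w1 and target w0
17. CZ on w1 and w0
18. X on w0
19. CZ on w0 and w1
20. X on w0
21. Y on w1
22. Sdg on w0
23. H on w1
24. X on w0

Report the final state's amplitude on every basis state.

The final amplitudes are 0 on |00>, 0 on |01>, sqrt(2)/2 on |10>, -sqrt(2)/2 on |11>. Key observation: gates 4-5 undo each other exactly, leaving only the rest of the circuit to track.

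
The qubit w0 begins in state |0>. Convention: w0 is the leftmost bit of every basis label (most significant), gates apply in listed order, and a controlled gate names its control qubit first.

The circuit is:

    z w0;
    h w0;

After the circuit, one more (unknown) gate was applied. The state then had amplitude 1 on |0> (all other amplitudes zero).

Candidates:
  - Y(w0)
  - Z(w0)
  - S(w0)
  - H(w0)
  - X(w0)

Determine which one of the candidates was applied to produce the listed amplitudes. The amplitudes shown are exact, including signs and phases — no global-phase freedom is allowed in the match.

The applied gate was H(w0).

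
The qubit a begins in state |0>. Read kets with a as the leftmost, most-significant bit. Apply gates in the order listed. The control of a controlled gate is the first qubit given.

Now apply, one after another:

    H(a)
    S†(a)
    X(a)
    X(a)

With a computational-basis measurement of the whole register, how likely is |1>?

A full measurement returns |1> with probability 1/2.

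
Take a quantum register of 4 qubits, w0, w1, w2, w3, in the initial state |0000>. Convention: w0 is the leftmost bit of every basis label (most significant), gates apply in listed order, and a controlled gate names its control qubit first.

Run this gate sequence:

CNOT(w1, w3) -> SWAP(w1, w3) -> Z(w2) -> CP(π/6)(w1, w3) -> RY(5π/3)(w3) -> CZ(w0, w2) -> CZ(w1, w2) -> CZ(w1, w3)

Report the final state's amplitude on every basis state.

The resulting statevector has amplitude -sqrt(3)/2 on |0000>, 1/2 on |0001>, and 0 on every other basis state.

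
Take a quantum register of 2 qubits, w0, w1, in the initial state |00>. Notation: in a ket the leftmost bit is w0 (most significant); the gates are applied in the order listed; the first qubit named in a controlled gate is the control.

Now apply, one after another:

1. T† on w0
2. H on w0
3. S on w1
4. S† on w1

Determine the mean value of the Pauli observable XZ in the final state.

The observable XZ averages to 1. Key observation: gates 3-4 undo each other exactly, leaving only the rest of the circuit to track.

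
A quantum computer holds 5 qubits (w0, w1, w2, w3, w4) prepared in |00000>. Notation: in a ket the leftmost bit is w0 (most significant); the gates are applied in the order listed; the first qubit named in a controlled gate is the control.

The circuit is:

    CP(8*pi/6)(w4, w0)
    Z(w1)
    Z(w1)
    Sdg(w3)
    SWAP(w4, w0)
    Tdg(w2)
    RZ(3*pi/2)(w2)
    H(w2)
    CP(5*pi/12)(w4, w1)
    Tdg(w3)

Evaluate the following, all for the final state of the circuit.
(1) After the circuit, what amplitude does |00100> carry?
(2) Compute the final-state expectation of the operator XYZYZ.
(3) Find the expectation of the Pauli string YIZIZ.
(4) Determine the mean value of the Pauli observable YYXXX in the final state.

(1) |00100> carries amplitude -sqrt(2)*exp(I*pi/4)/2 in the final state.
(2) The expectation value of XYZYZ is 0.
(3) In the final state, YIZIZ has expectation 0.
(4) The expectation value of YYXXX is 0.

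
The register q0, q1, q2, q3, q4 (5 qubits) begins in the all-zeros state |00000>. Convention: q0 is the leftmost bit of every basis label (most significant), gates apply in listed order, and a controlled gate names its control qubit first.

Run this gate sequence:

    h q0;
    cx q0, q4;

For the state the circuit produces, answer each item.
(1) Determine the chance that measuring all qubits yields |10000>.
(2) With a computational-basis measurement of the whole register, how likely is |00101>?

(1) The probability of measuring |10000> is 0.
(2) Outcome |00101> occurs with probability 0.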